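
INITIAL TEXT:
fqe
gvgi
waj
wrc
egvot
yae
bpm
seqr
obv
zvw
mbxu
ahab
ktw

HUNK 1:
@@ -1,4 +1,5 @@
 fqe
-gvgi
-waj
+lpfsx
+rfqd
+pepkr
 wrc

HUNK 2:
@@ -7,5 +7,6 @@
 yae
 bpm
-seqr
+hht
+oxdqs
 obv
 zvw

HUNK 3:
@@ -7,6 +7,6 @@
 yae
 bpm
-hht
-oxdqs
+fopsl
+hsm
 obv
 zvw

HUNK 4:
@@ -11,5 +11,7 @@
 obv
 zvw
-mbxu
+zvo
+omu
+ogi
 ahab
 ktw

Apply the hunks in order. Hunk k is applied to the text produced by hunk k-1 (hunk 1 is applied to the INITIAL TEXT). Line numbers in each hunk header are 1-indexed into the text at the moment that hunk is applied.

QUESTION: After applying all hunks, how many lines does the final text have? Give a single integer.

Answer: 17

Derivation:
Hunk 1: at line 1 remove [gvgi,waj] add [lpfsx,rfqd,pepkr] -> 14 lines: fqe lpfsx rfqd pepkr wrc egvot yae bpm seqr obv zvw mbxu ahab ktw
Hunk 2: at line 7 remove [seqr] add [hht,oxdqs] -> 15 lines: fqe lpfsx rfqd pepkr wrc egvot yae bpm hht oxdqs obv zvw mbxu ahab ktw
Hunk 3: at line 7 remove [hht,oxdqs] add [fopsl,hsm] -> 15 lines: fqe lpfsx rfqd pepkr wrc egvot yae bpm fopsl hsm obv zvw mbxu ahab ktw
Hunk 4: at line 11 remove [mbxu] add [zvo,omu,ogi] -> 17 lines: fqe lpfsx rfqd pepkr wrc egvot yae bpm fopsl hsm obv zvw zvo omu ogi ahab ktw
Final line count: 17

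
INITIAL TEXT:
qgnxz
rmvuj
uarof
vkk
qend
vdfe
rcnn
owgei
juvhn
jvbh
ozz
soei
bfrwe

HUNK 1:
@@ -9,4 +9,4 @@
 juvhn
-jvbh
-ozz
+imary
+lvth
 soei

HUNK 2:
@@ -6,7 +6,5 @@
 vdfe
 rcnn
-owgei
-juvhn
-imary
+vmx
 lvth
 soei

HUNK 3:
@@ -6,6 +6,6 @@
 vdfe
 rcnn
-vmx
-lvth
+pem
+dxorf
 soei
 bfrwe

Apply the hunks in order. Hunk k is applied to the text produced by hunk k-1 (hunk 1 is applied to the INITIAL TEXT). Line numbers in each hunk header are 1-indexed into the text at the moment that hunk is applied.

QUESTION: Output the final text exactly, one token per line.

Hunk 1: at line 9 remove [jvbh,ozz] add [imary,lvth] -> 13 lines: qgnxz rmvuj uarof vkk qend vdfe rcnn owgei juvhn imary lvth soei bfrwe
Hunk 2: at line 6 remove [owgei,juvhn,imary] add [vmx] -> 11 lines: qgnxz rmvuj uarof vkk qend vdfe rcnn vmx lvth soei bfrwe
Hunk 3: at line 6 remove [vmx,lvth] add [pem,dxorf] -> 11 lines: qgnxz rmvuj uarof vkk qend vdfe rcnn pem dxorf soei bfrwe

Answer: qgnxz
rmvuj
uarof
vkk
qend
vdfe
rcnn
pem
dxorf
soei
bfrwe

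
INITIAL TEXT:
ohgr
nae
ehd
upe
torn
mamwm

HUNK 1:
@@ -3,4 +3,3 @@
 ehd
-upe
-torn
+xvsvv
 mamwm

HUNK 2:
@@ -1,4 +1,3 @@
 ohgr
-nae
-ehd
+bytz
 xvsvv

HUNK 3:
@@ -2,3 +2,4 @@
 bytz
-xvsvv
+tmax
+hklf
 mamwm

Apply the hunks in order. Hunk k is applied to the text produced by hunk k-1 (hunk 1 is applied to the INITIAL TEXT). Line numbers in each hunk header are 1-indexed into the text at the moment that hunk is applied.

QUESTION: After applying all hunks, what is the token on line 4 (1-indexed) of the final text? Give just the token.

Hunk 1: at line 3 remove [upe,torn] add [xvsvv] -> 5 lines: ohgr nae ehd xvsvv mamwm
Hunk 2: at line 1 remove [nae,ehd] add [bytz] -> 4 lines: ohgr bytz xvsvv mamwm
Hunk 3: at line 2 remove [xvsvv] add [tmax,hklf] -> 5 lines: ohgr bytz tmax hklf mamwm
Final line 4: hklf

Answer: hklf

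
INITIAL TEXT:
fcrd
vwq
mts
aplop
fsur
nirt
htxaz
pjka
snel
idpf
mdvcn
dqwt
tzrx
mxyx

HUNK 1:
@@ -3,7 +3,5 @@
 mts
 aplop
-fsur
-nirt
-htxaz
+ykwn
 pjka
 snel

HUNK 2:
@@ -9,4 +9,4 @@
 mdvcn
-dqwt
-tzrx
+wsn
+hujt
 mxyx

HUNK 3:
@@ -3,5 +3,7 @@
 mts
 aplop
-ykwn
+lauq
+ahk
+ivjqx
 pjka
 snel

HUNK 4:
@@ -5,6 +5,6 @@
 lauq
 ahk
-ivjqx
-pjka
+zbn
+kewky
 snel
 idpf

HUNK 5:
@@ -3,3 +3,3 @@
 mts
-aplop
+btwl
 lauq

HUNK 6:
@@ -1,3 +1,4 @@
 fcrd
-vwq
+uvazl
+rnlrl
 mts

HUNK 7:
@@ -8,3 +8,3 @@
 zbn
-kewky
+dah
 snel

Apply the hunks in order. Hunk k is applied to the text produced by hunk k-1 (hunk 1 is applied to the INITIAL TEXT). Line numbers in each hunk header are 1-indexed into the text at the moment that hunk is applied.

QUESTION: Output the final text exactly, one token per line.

Hunk 1: at line 3 remove [fsur,nirt,htxaz] add [ykwn] -> 12 lines: fcrd vwq mts aplop ykwn pjka snel idpf mdvcn dqwt tzrx mxyx
Hunk 2: at line 9 remove [dqwt,tzrx] add [wsn,hujt] -> 12 lines: fcrd vwq mts aplop ykwn pjka snel idpf mdvcn wsn hujt mxyx
Hunk 3: at line 3 remove [ykwn] add [lauq,ahk,ivjqx] -> 14 lines: fcrd vwq mts aplop lauq ahk ivjqx pjka snel idpf mdvcn wsn hujt mxyx
Hunk 4: at line 5 remove [ivjqx,pjka] add [zbn,kewky] -> 14 lines: fcrd vwq mts aplop lauq ahk zbn kewky snel idpf mdvcn wsn hujt mxyx
Hunk 5: at line 3 remove [aplop] add [btwl] -> 14 lines: fcrd vwq mts btwl lauq ahk zbn kewky snel idpf mdvcn wsn hujt mxyx
Hunk 6: at line 1 remove [vwq] add [uvazl,rnlrl] -> 15 lines: fcrd uvazl rnlrl mts btwl lauq ahk zbn kewky snel idpf mdvcn wsn hujt mxyx
Hunk 7: at line 8 remove [kewky] add [dah] -> 15 lines: fcrd uvazl rnlrl mts btwl lauq ahk zbn dah snel idpf mdvcn wsn hujt mxyx

Answer: fcrd
uvazl
rnlrl
mts
btwl
lauq
ahk
zbn
dah
snel
idpf
mdvcn
wsn
hujt
mxyx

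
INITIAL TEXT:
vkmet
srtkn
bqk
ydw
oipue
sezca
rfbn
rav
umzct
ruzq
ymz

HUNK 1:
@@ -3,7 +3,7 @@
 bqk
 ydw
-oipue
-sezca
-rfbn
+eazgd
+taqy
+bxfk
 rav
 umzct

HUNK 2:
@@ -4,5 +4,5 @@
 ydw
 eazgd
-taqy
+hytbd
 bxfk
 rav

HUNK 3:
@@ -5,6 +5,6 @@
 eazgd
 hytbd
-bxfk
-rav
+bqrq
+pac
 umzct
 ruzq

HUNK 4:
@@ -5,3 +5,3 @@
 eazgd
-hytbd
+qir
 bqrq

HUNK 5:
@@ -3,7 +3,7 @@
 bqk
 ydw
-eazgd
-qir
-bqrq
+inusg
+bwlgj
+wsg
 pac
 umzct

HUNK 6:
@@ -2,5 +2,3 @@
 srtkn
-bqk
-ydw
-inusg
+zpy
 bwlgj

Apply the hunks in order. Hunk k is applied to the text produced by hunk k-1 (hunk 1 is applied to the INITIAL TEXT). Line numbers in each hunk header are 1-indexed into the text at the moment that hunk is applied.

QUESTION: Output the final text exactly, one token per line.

Answer: vkmet
srtkn
zpy
bwlgj
wsg
pac
umzct
ruzq
ymz

Derivation:
Hunk 1: at line 3 remove [oipue,sezca,rfbn] add [eazgd,taqy,bxfk] -> 11 lines: vkmet srtkn bqk ydw eazgd taqy bxfk rav umzct ruzq ymz
Hunk 2: at line 4 remove [taqy] add [hytbd] -> 11 lines: vkmet srtkn bqk ydw eazgd hytbd bxfk rav umzct ruzq ymz
Hunk 3: at line 5 remove [bxfk,rav] add [bqrq,pac] -> 11 lines: vkmet srtkn bqk ydw eazgd hytbd bqrq pac umzct ruzq ymz
Hunk 4: at line 5 remove [hytbd] add [qir] -> 11 lines: vkmet srtkn bqk ydw eazgd qir bqrq pac umzct ruzq ymz
Hunk 5: at line 3 remove [eazgd,qir,bqrq] add [inusg,bwlgj,wsg] -> 11 lines: vkmet srtkn bqk ydw inusg bwlgj wsg pac umzct ruzq ymz
Hunk 6: at line 2 remove [bqk,ydw,inusg] add [zpy] -> 9 lines: vkmet srtkn zpy bwlgj wsg pac umzct ruzq ymz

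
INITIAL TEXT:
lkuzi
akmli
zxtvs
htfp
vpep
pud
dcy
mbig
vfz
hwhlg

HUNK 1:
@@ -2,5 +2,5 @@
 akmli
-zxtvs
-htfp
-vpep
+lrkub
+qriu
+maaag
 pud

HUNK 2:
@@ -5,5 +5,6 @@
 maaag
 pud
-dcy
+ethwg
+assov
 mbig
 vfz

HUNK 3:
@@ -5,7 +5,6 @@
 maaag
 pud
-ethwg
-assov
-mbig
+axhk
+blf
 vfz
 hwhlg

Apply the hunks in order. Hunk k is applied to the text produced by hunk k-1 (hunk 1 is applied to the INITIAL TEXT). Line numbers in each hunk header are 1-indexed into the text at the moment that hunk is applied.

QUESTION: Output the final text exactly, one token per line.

Hunk 1: at line 2 remove [zxtvs,htfp,vpep] add [lrkub,qriu,maaag] -> 10 lines: lkuzi akmli lrkub qriu maaag pud dcy mbig vfz hwhlg
Hunk 2: at line 5 remove [dcy] add [ethwg,assov] -> 11 lines: lkuzi akmli lrkub qriu maaag pud ethwg assov mbig vfz hwhlg
Hunk 3: at line 5 remove [ethwg,assov,mbig] add [axhk,blf] -> 10 lines: lkuzi akmli lrkub qriu maaag pud axhk blf vfz hwhlg

Answer: lkuzi
akmli
lrkub
qriu
maaag
pud
axhk
blf
vfz
hwhlg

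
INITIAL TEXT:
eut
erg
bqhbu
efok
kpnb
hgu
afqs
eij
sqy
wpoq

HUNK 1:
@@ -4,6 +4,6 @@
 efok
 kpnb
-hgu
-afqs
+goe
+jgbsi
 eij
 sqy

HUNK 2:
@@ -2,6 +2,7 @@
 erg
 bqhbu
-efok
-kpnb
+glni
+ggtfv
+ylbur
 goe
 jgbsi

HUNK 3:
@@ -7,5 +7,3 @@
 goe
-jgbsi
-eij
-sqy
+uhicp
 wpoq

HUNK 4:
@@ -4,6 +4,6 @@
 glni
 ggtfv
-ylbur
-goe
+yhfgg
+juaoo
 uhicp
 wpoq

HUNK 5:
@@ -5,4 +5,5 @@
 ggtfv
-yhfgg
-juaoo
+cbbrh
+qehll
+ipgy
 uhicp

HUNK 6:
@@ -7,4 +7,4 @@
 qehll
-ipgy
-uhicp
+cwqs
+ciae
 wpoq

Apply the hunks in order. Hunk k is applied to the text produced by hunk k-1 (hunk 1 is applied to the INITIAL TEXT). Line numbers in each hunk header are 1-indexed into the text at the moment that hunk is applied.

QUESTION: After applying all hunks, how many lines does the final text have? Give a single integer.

Hunk 1: at line 4 remove [hgu,afqs] add [goe,jgbsi] -> 10 lines: eut erg bqhbu efok kpnb goe jgbsi eij sqy wpoq
Hunk 2: at line 2 remove [efok,kpnb] add [glni,ggtfv,ylbur] -> 11 lines: eut erg bqhbu glni ggtfv ylbur goe jgbsi eij sqy wpoq
Hunk 3: at line 7 remove [jgbsi,eij,sqy] add [uhicp] -> 9 lines: eut erg bqhbu glni ggtfv ylbur goe uhicp wpoq
Hunk 4: at line 4 remove [ylbur,goe] add [yhfgg,juaoo] -> 9 lines: eut erg bqhbu glni ggtfv yhfgg juaoo uhicp wpoq
Hunk 5: at line 5 remove [yhfgg,juaoo] add [cbbrh,qehll,ipgy] -> 10 lines: eut erg bqhbu glni ggtfv cbbrh qehll ipgy uhicp wpoq
Hunk 6: at line 7 remove [ipgy,uhicp] add [cwqs,ciae] -> 10 lines: eut erg bqhbu glni ggtfv cbbrh qehll cwqs ciae wpoq
Final line count: 10

Answer: 10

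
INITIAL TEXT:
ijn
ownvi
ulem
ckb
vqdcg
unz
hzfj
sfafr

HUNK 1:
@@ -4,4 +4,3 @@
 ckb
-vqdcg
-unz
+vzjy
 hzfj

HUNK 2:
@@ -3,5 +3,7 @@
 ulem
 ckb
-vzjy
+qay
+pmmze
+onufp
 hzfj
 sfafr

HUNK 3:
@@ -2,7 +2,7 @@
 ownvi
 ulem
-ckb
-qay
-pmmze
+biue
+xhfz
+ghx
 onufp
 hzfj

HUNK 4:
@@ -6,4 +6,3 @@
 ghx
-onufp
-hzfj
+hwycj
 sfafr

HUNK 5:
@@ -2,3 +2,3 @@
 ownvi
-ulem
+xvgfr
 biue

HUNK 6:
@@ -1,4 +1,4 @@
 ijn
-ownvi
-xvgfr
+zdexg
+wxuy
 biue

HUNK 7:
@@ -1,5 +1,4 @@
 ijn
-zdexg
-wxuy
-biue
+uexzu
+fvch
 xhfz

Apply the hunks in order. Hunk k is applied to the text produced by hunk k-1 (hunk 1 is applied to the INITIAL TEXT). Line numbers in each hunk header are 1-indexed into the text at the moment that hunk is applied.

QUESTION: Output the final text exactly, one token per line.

Hunk 1: at line 4 remove [vqdcg,unz] add [vzjy] -> 7 lines: ijn ownvi ulem ckb vzjy hzfj sfafr
Hunk 2: at line 3 remove [vzjy] add [qay,pmmze,onufp] -> 9 lines: ijn ownvi ulem ckb qay pmmze onufp hzfj sfafr
Hunk 3: at line 2 remove [ckb,qay,pmmze] add [biue,xhfz,ghx] -> 9 lines: ijn ownvi ulem biue xhfz ghx onufp hzfj sfafr
Hunk 4: at line 6 remove [onufp,hzfj] add [hwycj] -> 8 lines: ijn ownvi ulem biue xhfz ghx hwycj sfafr
Hunk 5: at line 2 remove [ulem] add [xvgfr] -> 8 lines: ijn ownvi xvgfr biue xhfz ghx hwycj sfafr
Hunk 6: at line 1 remove [ownvi,xvgfr] add [zdexg,wxuy] -> 8 lines: ijn zdexg wxuy biue xhfz ghx hwycj sfafr
Hunk 7: at line 1 remove [zdexg,wxuy,biue] add [uexzu,fvch] -> 7 lines: ijn uexzu fvch xhfz ghx hwycj sfafr

Answer: ijn
uexzu
fvch
xhfz
ghx
hwycj
sfafr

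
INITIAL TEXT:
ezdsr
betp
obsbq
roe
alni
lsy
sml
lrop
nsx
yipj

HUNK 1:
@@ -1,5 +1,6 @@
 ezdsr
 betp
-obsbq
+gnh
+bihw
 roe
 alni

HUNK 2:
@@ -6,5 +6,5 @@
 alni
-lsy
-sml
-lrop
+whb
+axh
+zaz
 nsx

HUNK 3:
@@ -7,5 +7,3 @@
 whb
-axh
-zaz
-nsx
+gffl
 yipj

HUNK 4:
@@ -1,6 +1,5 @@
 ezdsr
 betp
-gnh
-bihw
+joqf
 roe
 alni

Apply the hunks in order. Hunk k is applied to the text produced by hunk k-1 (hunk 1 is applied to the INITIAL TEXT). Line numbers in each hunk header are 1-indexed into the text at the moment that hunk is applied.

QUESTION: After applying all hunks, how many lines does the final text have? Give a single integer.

Hunk 1: at line 1 remove [obsbq] add [gnh,bihw] -> 11 lines: ezdsr betp gnh bihw roe alni lsy sml lrop nsx yipj
Hunk 2: at line 6 remove [lsy,sml,lrop] add [whb,axh,zaz] -> 11 lines: ezdsr betp gnh bihw roe alni whb axh zaz nsx yipj
Hunk 3: at line 7 remove [axh,zaz,nsx] add [gffl] -> 9 lines: ezdsr betp gnh bihw roe alni whb gffl yipj
Hunk 4: at line 1 remove [gnh,bihw] add [joqf] -> 8 lines: ezdsr betp joqf roe alni whb gffl yipj
Final line count: 8

Answer: 8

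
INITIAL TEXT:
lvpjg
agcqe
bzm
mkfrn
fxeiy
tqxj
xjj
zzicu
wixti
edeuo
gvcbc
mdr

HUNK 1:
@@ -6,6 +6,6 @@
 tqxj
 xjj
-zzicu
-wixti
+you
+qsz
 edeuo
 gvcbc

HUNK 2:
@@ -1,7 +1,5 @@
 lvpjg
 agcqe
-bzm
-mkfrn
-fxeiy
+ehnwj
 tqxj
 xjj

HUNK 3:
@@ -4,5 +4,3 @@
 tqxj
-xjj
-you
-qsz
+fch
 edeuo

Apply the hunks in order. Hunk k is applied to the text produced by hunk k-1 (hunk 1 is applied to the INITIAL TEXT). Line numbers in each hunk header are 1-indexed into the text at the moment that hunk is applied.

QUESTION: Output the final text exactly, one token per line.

Answer: lvpjg
agcqe
ehnwj
tqxj
fch
edeuo
gvcbc
mdr

Derivation:
Hunk 1: at line 6 remove [zzicu,wixti] add [you,qsz] -> 12 lines: lvpjg agcqe bzm mkfrn fxeiy tqxj xjj you qsz edeuo gvcbc mdr
Hunk 2: at line 1 remove [bzm,mkfrn,fxeiy] add [ehnwj] -> 10 lines: lvpjg agcqe ehnwj tqxj xjj you qsz edeuo gvcbc mdr
Hunk 3: at line 4 remove [xjj,you,qsz] add [fch] -> 8 lines: lvpjg agcqe ehnwj tqxj fch edeuo gvcbc mdr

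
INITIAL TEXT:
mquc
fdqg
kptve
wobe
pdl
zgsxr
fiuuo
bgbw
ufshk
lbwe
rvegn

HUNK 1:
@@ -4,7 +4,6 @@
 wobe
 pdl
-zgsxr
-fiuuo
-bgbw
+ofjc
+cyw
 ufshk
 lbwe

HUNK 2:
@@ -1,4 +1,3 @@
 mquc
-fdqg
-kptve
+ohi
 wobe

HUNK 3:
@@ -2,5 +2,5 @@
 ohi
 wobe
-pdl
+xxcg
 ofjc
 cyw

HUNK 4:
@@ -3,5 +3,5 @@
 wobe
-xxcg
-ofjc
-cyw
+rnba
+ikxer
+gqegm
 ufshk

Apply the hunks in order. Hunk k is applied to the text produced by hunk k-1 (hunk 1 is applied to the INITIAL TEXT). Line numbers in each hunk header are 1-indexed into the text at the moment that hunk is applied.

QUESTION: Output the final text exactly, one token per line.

Hunk 1: at line 4 remove [zgsxr,fiuuo,bgbw] add [ofjc,cyw] -> 10 lines: mquc fdqg kptve wobe pdl ofjc cyw ufshk lbwe rvegn
Hunk 2: at line 1 remove [fdqg,kptve] add [ohi] -> 9 lines: mquc ohi wobe pdl ofjc cyw ufshk lbwe rvegn
Hunk 3: at line 2 remove [pdl] add [xxcg] -> 9 lines: mquc ohi wobe xxcg ofjc cyw ufshk lbwe rvegn
Hunk 4: at line 3 remove [xxcg,ofjc,cyw] add [rnba,ikxer,gqegm] -> 9 lines: mquc ohi wobe rnba ikxer gqegm ufshk lbwe rvegn

Answer: mquc
ohi
wobe
rnba
ikxer
gqegm
ufshk
lbwe
rvegn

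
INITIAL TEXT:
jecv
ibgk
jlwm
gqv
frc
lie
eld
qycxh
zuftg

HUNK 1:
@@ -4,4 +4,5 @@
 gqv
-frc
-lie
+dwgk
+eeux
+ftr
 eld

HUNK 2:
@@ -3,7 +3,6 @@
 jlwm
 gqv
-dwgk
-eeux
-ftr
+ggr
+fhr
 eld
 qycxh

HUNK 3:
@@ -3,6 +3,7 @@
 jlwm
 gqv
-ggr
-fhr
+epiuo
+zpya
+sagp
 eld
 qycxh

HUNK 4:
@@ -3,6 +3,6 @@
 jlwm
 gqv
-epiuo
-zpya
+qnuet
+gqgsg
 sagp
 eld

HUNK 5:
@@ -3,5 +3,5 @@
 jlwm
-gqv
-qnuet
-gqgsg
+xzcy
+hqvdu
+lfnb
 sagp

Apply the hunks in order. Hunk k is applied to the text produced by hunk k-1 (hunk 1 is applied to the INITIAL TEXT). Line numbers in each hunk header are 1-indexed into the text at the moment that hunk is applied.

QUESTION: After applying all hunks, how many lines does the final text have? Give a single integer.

Answer: 10

Derivation:
Hunk 1: at line 4 remove [frc,lie] add [dwgk,eeux,ftr] -> 10 lines: jecv ibgk jlwm gqv dwgk eeux ftr eld qycxh zuftg
Hunk 2: at line 3 remove [dwgk,eeux,ftr] add [ggr,fhr] -> 9 lines: jecv ibgk jlwm gqv ggr fhr eld qycxh zuftg
Hunk 3: at line 3 remove [ggr,fhr] add [epiuo,zpya,sagp] -> 10 lines: jecv ibgk jlwm gqv epiuo zpya sagp eld qycxh zuftg
Hunk 4: at line 3 remove [epiuo,zpya] add [qnuet,gqgsg] -> 10 lines: jecv ibgk jlwm gqv qnuet gqgsg sagp eld qycxh zuftg
Hunk 5: at line 3 remove [gqv,qnuet,gqgsg] add [xzcy,hqvdu,lfnb] -> 10 lines: jecv ibgk jlwm xzcy hqvdu lfnb sagp eld qycxh zuftg
Final line count: 10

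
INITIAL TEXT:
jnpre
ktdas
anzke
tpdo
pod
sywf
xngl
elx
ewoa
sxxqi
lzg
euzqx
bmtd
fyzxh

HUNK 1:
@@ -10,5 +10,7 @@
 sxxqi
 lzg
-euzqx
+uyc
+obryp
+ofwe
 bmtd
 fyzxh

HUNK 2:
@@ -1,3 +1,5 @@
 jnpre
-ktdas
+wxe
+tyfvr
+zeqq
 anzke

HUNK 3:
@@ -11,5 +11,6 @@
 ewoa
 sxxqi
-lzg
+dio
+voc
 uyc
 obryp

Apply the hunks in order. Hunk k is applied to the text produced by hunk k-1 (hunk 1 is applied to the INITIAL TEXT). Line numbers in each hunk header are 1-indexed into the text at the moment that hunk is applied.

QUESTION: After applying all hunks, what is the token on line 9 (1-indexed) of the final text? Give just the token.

Hunk 1: at line 10 remove [euzqx] add [uyc,obryp,ofwe] -> 16 lines: jnpre ktdas anzke tpdo pod sywf xngl elx ewoa sxxqi lzg uyc obryp ofwe bmtd fyzxh
Hunk 2: at line 1 remove [ktdas] add [wxe,tyfvr,zeqq] -> 18 lines: jnpre wxe tyfvr zeqq anzke tpdo pod sywf xngl elx ewoa sxxqi lzg uyc obryp ofwe bmtd fyzxh
Hunk 3: at line 11 remove [lzg] add [dio,voc] -> 19 lines: jnpre wxe tyfvr zeqq anzke tpdo pod sywf xngl elx ewoa sxxqi dio voc uyc obryp ofwe bmtd fyzxh
Final line 9: xngl

Answer: xngl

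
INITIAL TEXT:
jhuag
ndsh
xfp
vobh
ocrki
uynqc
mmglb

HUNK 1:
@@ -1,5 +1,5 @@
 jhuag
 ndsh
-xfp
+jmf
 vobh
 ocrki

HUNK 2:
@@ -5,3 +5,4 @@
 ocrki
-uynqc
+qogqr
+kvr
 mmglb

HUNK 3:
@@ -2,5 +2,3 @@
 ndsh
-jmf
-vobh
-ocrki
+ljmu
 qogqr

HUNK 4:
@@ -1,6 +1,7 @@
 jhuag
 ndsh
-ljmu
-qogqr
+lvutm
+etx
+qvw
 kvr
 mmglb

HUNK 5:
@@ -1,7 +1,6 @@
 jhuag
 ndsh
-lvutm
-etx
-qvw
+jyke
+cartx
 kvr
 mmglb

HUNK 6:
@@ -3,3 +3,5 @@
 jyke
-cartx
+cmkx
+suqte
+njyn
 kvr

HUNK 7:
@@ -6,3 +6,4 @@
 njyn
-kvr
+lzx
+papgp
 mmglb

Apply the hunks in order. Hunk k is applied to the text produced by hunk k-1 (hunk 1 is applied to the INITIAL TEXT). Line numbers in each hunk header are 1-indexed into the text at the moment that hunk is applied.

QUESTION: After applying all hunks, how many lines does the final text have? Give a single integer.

Answer: 9

Derivation:
Hunk 1: at line 1 remove [xfp] add [jmf] -> 7 lines: jhuag ndsh jmf vobh ocrki uynqc mmglb
Hunk 2: at line 5 remove [uynqc] add [qogqr,kvr] -> 8 lines: jhuag ndsh jmf vobh ocrki qogqr kvr mmglb
Hunk 3: at line 2 remove [jmf,vobh,ocrki] add [ljmu] -> 6 lines: jhuag ndsh ljmu qogqr kvr mmglb
Hunk 4: at line 1 remove [ljmu,qogqr] add [lvutm,etx,qvw] -> 7 lines: jhuag ndsh lvutm etx qvw kvr mmglb
Hunk 5: at line 1 remove [lvutm,etx,qvw] add [jyke,cartx] -> 6 lines: jhuag ndsh jyke cartx kvr mmglb
Hunk 6: at line 3 remove [cartx] add [cmkx,suqte,njyn] -> 8 lines: jhuag ndsh jyke cmkx suqte njyn kvr mmglb
Hunk 7: at line 6 remove [kvr] add [lzx,papgp] -> 9 lines: jhuag ndsh jyke cmkx suqte njyn lzx papgp mmglb
Final line count: 9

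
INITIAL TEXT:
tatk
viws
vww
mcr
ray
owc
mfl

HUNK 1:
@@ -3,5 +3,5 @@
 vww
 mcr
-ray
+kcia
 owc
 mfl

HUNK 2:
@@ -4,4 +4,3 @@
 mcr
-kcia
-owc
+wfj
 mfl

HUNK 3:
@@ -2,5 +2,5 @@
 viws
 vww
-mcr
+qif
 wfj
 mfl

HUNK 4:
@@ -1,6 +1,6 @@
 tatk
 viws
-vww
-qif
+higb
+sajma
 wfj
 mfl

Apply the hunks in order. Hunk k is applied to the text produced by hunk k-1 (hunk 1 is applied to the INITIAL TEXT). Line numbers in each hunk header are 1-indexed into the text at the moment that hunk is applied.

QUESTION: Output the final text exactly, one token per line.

Answer: tatk
viws
higb
sajma
wfj
mfl

Derivation:
Hunk 1: at line 3 remove [ray] add [kcia] -> 7 lines: tatk viws vww mcr kcia owc mfl
Hunk 2: at line 4 remove [kcia,owc] add [wfj] -> 6 lines: tatk viws vww mcr wfj mfl
Hunk 3: at line 2 remove [mcr] add [qif] -> 6 lines: tatk viws vww qif wfj mfl
Hunk 4: at line 1 remove [vww,qif] add [higb,sajma] -> 6 lines: tatk viws higb sajma wfj mfl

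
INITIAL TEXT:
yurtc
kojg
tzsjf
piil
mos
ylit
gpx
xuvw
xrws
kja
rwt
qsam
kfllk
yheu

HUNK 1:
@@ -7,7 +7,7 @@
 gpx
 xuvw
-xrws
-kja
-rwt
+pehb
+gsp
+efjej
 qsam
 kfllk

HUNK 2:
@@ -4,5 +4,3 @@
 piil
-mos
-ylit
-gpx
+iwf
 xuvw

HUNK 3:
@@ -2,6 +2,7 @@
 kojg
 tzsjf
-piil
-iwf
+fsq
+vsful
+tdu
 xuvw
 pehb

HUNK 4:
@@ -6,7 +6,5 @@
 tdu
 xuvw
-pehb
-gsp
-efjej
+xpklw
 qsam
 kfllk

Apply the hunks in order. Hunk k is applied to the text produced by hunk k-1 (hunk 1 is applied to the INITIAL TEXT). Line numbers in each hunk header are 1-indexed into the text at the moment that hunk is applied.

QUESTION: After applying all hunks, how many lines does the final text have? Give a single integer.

Hunk 1: at line 7 remove [xrws,kja,rwt] add [pehb,gsp,efjej] -> 14 lines: yurtc kojg tzsjf piil mos ylit gpx xuvw pehb gsp efjej qsam kfllk yheu
Hunk 2: at line 4 remove [mos,ylit,gpx] add [iwf] -> 12 lines: yurtc kojg tzsjf piil iwf xuvw pehb gsp efjej qsam kfllk yheu
Hunk 3: at line 2 remove [piil,iwf] add [fsq,vsful,tdu] -> 13 lines: yurtc kojg tzsjf fsq vsful tdu xuvw pehb gsp efjej qsam kfllk yheu
Hunk 4: at line 6 remove [pehb,gsp,efjej] add [xpklw] -> 11 lines: yurtc kojg tzsjf fsq vsful tdu xuvw xpklw qsam kfllk yheu
Final line count: 11

Answer: 11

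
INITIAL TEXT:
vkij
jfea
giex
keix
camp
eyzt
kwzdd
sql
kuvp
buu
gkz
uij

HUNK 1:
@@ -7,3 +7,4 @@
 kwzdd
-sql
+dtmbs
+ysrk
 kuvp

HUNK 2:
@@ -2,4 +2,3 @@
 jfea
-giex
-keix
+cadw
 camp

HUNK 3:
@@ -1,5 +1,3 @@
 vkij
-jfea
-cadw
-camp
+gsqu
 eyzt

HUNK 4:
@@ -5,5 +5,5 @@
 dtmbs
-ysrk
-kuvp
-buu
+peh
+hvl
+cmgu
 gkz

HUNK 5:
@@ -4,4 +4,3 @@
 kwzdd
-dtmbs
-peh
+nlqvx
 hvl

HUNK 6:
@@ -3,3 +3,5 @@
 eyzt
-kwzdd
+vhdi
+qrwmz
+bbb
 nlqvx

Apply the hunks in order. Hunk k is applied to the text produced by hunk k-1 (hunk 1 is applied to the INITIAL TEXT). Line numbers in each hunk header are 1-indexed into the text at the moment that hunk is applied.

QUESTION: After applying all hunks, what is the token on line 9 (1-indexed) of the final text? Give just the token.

Answer: cmgu

Derivation:
Hunk 1: at line 7 remove [sql] add [dtmbs,ysrk] -> 13 lines: vkij jfea giex keix camp eyzt kwzdd dtmbs ysrk kuvp buu gkz uij
Hunk 2: at line 2 remove [giex,keix] add [cadw] -> 12 lines: vkij jfea cadw camp eyzt kwzdd dtmbs ysrk kuvp buu gkz uij
Hunk 3: at line 1 remove [jfea,cadw,camp] add [gsqu] -> 10 lines: vkij gsqu eyzt kwzdd dtmbs ysrk kuvp buu gkz uij
Hunk 4: at line 5 remove [ysrk,kuvp,buu] add [peh,hvl,cmgu] -> 10 lines: vkij gsqu eyzt kwzdd dtmbs peh hvl cmgu gkz uij
Hunk 5: at line 4 remove [dtmbs,peh] add [nlqvx] -> 9 lines: vkij gsqu eyzt kwzdd nlqvx hvl cmgu gkz uij
Hunk 6: at line 3 remove [kwzdd] add [vhdi,qrwmz,bbb] -> 11 lines: vkij gsqu eyzt vhdi qrwmz bbb nlqvx hvl cmgu gkz uij
Final line 9: cmgu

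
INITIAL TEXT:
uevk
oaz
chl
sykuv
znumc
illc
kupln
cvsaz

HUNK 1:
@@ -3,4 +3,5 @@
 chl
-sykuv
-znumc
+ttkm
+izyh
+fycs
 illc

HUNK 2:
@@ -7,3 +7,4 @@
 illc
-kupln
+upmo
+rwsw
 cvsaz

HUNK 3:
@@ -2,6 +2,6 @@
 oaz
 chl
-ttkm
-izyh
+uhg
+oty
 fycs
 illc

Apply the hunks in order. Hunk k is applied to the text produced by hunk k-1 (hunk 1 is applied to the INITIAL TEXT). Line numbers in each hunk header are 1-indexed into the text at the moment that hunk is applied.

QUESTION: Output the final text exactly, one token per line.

Answer: uevk
oaz
chl
uhg
oty
fycs
illc
upmo
rwsw
cvsaz

Derivation:
Hunk 1: at line 3 remove [sykuv,znumc] add [ttkm,izyh,fycs] -> 9 lines: uevk oaz chl ttkm izyh fycs illc kupln cvsaz
Hunk 2: at line 7 remove [kupln] add [upmo,rwsw] -> 10 lines: uevk oaz chl ttkm izyh fycs illc upmo rwsw cvsaz
Hunk 3: at line 2 remove [ttkm,izyh] add [uhg,oty] -> 10 lines: uevk oaz chl uhg oty fycs illc upmo rwsw cvsaz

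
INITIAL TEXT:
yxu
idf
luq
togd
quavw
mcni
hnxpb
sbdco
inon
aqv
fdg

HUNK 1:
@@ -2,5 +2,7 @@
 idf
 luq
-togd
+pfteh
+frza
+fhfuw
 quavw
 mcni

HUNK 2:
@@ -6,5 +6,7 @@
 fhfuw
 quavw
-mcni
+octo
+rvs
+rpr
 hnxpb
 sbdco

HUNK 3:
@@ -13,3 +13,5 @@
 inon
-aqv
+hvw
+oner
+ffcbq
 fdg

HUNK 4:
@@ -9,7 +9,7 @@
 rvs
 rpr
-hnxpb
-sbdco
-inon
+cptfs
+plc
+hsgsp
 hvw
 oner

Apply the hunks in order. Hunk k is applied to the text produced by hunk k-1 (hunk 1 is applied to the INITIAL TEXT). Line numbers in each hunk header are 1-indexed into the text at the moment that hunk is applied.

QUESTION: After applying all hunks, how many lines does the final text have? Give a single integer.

Answer: 17

Derivation:
Hunk 1: at line 2 remove [togd] add [pfteh,frza,fhfuw] -> 13 lines: yxu idf luq pfteh frza fhfuw quavw mcni hnxpb sbdco inon aqv fdg
Hunk 2: at line 6 remove [mcni] add [octo,rvs,rpr] -> 15 lines: yxu idf luq pfteh frza fhfuw quavw octo rvs rpr hnxpb sbdco inon aqv fdg
Hunk 3: at line 13 remove [aqv] add [hvw,oner,ffcbq] -> 17 lines: yxu idf luq pfteh frza fhfuw quavw octo rvs rpr hnxpb sbdco inon hvw oner ffcbq fdg
Hunk 4: at line 9 remove [hnxpb,sbdco,inon] add [cptfs,plc,hsgsp] -> 17 lines: yxu idf luq pfteh frza fhfuw quavw octo rvs rpr cptfs plc hsgsp hvw oner ffcbq fdg
Final line count: 17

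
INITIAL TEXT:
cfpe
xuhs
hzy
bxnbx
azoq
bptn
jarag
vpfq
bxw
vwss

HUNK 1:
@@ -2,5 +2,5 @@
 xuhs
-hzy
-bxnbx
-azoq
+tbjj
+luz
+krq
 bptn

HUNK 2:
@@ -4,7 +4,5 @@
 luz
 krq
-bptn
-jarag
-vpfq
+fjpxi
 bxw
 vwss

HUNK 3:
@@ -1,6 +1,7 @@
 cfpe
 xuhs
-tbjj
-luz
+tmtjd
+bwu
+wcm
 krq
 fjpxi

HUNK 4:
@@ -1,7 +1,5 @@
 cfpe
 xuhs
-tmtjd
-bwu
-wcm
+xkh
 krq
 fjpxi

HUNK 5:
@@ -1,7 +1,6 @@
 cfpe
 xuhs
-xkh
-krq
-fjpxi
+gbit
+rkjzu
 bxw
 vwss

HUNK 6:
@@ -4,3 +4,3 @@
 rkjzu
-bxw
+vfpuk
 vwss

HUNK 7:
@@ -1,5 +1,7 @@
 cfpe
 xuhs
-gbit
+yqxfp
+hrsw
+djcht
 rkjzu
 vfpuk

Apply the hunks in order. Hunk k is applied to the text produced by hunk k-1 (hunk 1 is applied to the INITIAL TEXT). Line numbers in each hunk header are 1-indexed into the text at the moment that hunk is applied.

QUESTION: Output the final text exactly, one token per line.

Hunk 1: at line 2 remove [hzy,bxnbx,azoq] add [tbjj,luz,krq] -> 10 lines: cfpe xuhs tbjj luz krq bptn jarag vpfq bxw vwss
Hunk 2: at line 4 remove [bptn,jarag,vpfq] add [fjpxi] -> 8 lines: cfpe xuhs tbjj luz krq fjpxi bxw vwss
Hunk 3: at line 1 remove [tbjj,luz] add [tmtjd,bwu,wcm] -> 9 lines: cfpe xuhs tmtjd bwu wcm krq fjpxi bxw vwss
Hunk 4: at line 1 remove [tmtjd,bwu,wcm] add [xkh] -> 7 lines: cfpe xuhs xkh krq fjpxi bxw vwss
Hunk 5: at line 1 remove [xkh,krq,fjpxi] add [gbit,rkjzu] -> 6 lines: cfpe xuhs gbit rkjzu bxw vwss
Hunk 6: at line 4 remove [bxw] add [vfpuk] -> 6 lines: cfpe xuhs gbit rkjzu vfpuk vwss
Hunk 7: at line 1 remove [gbit] add [yqxfp,hrsw,djcht] -> 8 lines: cfpe xuhs yqxfp hrsw djcht rkjzu vfpuk vwss

Answer: cfpe
xuhs
yqxfp
hrsw
djcht
rkjzu
vfpuk
vwss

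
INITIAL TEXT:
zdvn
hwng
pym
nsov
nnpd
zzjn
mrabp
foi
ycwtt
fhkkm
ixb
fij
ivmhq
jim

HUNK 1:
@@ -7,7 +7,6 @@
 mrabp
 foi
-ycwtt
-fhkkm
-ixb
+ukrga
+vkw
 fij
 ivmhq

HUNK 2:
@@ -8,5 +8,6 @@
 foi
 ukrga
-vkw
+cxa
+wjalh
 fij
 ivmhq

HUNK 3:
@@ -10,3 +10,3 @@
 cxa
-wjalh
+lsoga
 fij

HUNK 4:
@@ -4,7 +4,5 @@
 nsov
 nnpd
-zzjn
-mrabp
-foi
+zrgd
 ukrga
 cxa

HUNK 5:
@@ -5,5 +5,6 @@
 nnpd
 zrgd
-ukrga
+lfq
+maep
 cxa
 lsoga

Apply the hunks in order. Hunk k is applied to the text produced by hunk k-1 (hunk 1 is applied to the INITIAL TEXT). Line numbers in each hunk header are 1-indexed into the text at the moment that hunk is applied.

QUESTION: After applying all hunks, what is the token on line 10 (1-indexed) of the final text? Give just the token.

Answer: lsoga

Derivation:
Hunk 1: at line 7 remove [ycwtt,fhkkm,ixb] add [ukrga,vkw] -> 13 lines: zdvn hwng pym nsov nnpd zzjn mrabp foi ukrga vkw fij ivmhq jim
Hunk 2: at line 8 remove [vkw] add [cxa,wjalh] -> 14 lines: zdvn hwng pym nsov nnpd zzjn mrabp foi ukrga cxa wjalh fij ivmhq jim
Hunk 3: at line 10 remove [wjalh] add [lsoga] -> 14 lines: zdvn hwng pym nsov nnpd zzjn mrabp foi ukrga cxa lsoga fij ivmhq jim
Hunk 4: at line 4 remove [zzjn,mrabp,foi] add [zrgd] -> 12 lines: zdvn hwng pym nsov nnpd zrgd ukrga cxa lsoga fij ivmhq jim
Hunk 5: at line 5 remove [ukrga] add [lfq,maep] -> 13 lines: zdvn hwng pym nsov nnpd zrgd lfq maep cxa lsoga fij ivmhq jim
Final line 10: lsoga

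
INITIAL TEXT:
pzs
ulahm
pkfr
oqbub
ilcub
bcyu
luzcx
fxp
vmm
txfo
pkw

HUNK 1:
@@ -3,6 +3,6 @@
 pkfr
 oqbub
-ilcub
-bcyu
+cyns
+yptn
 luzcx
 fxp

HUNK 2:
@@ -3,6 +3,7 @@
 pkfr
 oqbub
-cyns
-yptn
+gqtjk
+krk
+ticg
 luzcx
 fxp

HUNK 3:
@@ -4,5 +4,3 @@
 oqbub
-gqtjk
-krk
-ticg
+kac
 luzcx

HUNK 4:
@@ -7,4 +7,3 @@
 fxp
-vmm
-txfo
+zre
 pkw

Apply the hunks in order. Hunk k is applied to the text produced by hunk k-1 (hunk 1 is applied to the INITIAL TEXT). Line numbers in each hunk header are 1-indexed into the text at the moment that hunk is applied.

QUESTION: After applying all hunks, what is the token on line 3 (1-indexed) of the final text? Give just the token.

Hunk 1: at line 3 remove [ilcub,bcyu] add [cyns,yptn] -> 11 lines: pzs ulahm pkfr oqbub cyns yptn luzcx fxp vmm txfo pkw
Hunk 2: at line 3 remove [cyns,yptn] add [gqtjk,krk,ticg] -> 12 lines: pzs ulahm pkfr oqbub gqtjk krk ticg luzcx fxp vmm txfo pkw
Hunk 3: at line 4 remove [gqtjk,krk,ticg] add [kac] -> 10 lines: pzs ulahm pkfr oqbub kac luzcx fxp vmm txfo pkw
Hunk 4: at line 7 remove [vmm,txfo] add [zre] -> 9 lines: pzs ulahm pkfr oqbub kac luzcx fxp zre pkw
Final line 3: pkfr

Answer: pkfr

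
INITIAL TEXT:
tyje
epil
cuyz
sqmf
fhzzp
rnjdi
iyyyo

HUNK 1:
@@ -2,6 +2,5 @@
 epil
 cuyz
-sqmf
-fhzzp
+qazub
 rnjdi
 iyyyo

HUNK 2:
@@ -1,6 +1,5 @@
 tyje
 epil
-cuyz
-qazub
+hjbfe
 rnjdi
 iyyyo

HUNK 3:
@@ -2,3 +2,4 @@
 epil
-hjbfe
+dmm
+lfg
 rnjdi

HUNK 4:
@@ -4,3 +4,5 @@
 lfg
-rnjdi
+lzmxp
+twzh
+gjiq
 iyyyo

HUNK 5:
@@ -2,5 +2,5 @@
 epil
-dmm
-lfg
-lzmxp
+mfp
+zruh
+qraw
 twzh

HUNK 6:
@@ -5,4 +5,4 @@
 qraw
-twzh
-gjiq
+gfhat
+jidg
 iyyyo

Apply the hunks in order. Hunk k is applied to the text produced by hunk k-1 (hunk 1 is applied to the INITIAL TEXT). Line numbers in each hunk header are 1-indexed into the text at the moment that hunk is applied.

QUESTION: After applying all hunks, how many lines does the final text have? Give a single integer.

Answer: 8

Derivation:
Hunk 1: at line 2 remove [sqmf,fhzzp] add [qazub] -> 6 lines: tyje epil cuyz qazub rnjdi iyyyo
Hunk 2: at line 1 remove [cuyz,qazub] add [hjbfe] -> 5 lines: tyje epil hjbfe rnjdi iyyyo
Hunk 3: at line 2 remove [hjbfe] add [dmm,lfg] -> 6 lines: tyje epil dmm lfg rnjdi iyyyo
Hunk 4: at line 4 remove [rnjdi] add [lzmxp,twzh,gjiq] -> 8 lines: tyje epil dmm lfg lzmxp twzh gjiq iyyyo
Hunk 5: at line 2 remove [dmm,lfg,lzmxp] add [mfp,zruh,qraw] -> 8 lines: tyje epil mfp zruh qraw twzh gjiq iyyyo
Hunk 6: at line 5 remove [twzh,gjiq] add [gfhat,jidg] -> 8 lines: tyje epil mfp zruh qraw gfhat jidg iyyyo
Final line count: 8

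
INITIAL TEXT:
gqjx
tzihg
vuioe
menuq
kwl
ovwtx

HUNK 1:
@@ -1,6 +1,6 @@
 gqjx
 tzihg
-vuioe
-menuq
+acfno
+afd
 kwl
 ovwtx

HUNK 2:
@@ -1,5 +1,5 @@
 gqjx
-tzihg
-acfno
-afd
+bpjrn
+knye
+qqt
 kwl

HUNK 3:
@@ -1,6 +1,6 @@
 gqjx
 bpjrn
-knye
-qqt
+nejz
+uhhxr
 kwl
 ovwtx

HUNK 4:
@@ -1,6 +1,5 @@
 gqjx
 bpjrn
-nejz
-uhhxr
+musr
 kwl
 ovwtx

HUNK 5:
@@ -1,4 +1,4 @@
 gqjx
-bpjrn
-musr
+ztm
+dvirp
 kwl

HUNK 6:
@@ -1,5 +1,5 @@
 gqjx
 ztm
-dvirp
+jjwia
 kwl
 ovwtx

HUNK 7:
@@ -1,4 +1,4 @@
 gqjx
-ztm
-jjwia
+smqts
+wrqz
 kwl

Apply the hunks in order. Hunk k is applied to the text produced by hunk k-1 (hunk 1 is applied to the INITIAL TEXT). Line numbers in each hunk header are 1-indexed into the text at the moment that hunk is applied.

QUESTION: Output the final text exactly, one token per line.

Hunk 1: at line 1 remove [vuioe,menuq] add [acfno,afd] -> 6 lines: gqjx tzihg acfno afd kwl ovwtx
Hunk 2: at line 1 remove [tzihg,acfno,afd] add [bpjrn,knye,qqt] -> 6 lines: gqjx bpjrn knye qqt kwl ovwtx
Hunk 3: at line 1 remove [knye,qqt] add [nejz,uhhxr] -> 6 lines: gqjx bpjrn nejz uhhxr kwl ovwtx
Hunk 4: at line 1 remove [nejz,uhhxr] add [musr] -> 5 lines: gqjx bpjrn musr kwl ovwtx
Hunk 5: at line 1 remove [bpjrn,musr] add [ztm,dvirp] -> 5 lines: gqjx ztm dvirp kwl ovwtx
Hunk 6: at line 1 remove [dvirp] add [jjwia] -> 5 lines: gqjx ztm jjwia kwl ovwtx
Hunk 7: at line 1 remove [ztm,jjwia] add [smqts,wrqz] -> 5 lines: gqjx smqts wrqz kwl ovwtx

Answer: gqjx
smqts
wrqz
kwl
ovwtx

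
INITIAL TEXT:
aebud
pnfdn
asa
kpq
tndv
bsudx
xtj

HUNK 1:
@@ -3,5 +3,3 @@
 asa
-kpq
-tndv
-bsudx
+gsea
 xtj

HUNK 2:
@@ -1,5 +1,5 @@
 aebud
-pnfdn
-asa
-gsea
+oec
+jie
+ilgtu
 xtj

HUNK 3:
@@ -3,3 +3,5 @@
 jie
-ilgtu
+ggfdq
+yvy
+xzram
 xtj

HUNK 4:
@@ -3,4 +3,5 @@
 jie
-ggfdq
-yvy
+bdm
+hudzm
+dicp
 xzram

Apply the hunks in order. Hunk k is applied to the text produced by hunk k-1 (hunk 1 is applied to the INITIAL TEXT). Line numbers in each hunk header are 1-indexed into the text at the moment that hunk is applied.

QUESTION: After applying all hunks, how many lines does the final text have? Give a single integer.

Answer: 8

Derivation:
Hunk 1: at line 3 remove [kpq,tndv,bsudx] add [gsea] -> 5 lines: aebud pnfdn asa gsea xtj
Hunk 2: at line 1 remove [pnfdn,asa,gsea] add [oec,jie,ilgtu] -> 5 lines: aebud oec jie ilgtu xtj
Hunk 3: at line 3 remove [ilgtu] add [ggfdq,yvy,xzram] -> 7 lines: aebud oec jie ggfdq yvy xzram xtj
Hunk 4: at line 3 remove [ggfdq,yvy] add [bdm,hudzm,dicp] -> 8 lines: aebud oec jie bdm hudzm dicp xzram xtj
Final line count: 8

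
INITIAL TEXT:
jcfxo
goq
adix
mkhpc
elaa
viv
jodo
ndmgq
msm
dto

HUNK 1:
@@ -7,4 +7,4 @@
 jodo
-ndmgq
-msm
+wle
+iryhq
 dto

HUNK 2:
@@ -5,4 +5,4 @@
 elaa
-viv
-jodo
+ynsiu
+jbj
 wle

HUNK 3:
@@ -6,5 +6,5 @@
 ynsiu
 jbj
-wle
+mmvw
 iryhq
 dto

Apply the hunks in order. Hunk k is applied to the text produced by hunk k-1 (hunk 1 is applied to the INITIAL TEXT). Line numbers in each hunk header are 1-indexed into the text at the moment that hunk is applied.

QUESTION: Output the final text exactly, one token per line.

Hunk 1: at line 7 remove [ndmgq,msm] add [wle,iryhq] -> 10 lines: jcfxo goq adix mkhpc elaa viv jodo wle iryhq dto
Hunk 2: at line 5 remove [viv,jodo] add [ynsiu,jbj] -> 10 lines: jcfxo goq adix mkhpc elaa ynsiu jbj wle iryhq dto
Hunk 3: at line 6 remove [wle] add [mmvw] -> 10 lines: jcfxo goq adix mkhpc elaa ynsiu jbj mmvw iryhq dto

Answer: jcfxo
goq
adix
mkhpc
elaa
ynsiu
jbj
mmvw
iryhq
dto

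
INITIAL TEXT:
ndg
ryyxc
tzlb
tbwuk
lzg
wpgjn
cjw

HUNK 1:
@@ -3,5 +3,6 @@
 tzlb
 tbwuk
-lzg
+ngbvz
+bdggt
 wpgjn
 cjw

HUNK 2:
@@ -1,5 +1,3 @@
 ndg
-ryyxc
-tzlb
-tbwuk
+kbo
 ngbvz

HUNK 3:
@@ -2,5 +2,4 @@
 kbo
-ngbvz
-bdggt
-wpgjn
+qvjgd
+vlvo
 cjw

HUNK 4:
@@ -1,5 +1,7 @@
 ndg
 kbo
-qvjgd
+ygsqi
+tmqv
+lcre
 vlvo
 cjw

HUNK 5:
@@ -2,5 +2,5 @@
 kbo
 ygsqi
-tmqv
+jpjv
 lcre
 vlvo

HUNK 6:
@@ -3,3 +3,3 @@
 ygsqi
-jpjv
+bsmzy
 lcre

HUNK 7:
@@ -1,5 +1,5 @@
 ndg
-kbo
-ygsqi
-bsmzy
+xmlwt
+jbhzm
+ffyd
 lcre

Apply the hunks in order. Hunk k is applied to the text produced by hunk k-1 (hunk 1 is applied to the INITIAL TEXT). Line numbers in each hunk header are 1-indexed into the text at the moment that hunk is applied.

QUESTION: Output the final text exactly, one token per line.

Hunk 1: at line 3 remove [lzg] add [ngbvz,bdggt] -> 8 lines: ndg ryyxc tzlb tbwuk ngbvz bdggt wpgjn cjw
Hunk 2: at line 1 remove [ryyxc,tzlb,tbwuk] add [kbo] -> 6 lines: ndg kbo ngbvz bdggt wpgjn cjw
Hunk 3: at line 2 remove [ngbvz,bdggt,wpgjn] add [qvjgd,vlvo] -> 5 lines: ndg kbo qvjgd vlvo cjw
Hunk 4: at line 1 remove [qvjgd] add [ygsqi,tmqv,lcre] -> 7 lines: ndg kbo ygsqi tmqv lcre vlvo cjw
Hunk 5: at line 2 remove [tmqv] add [jpjv] -> 7 lines: ndg kbo ygsqi jpjv lcre vlvo cjw
Hunk 6: at line 3 remove [jpjv] add [bsmzy] -> 7 lines: ndg kbo ygsqi bsmzy lcre vlvo cjw
Hunk 7: at line 1 remove [kbo,ygsqi,bsmzy] add [xmlwt,jbhzm,ffyd] -> 7 lines: ndg xmlwt jbhzm ffyd lcre vlvo cjw

Answer: ndg
xmlwt
jbhzm
ffyd
lcre
vlvo
cjw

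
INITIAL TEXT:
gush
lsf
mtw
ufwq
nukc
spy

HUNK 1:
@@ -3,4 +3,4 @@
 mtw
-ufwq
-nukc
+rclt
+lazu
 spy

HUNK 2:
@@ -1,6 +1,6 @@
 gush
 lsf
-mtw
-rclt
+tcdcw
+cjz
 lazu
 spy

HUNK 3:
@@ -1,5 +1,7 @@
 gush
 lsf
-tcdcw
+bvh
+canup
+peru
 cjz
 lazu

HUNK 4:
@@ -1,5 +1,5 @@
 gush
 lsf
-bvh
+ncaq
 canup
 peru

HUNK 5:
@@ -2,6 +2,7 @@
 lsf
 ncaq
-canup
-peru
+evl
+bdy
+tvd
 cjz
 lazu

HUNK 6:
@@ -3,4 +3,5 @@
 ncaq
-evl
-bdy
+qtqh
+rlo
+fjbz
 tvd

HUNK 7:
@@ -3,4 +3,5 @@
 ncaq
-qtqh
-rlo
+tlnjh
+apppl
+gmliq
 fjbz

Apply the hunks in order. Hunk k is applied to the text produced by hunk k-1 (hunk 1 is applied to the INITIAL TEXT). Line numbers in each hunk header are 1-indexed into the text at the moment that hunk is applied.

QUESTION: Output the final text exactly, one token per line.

Hunk 1: at line 3 remove [ufwq,nukc] add [rclt,lazu] -> 6 lines: gush lsf mtw rclt lazu spy
Hunk 2: at line 1 remove [mtw,rclt] add [tcdcw,cjz] -> 6 lines: gush lsf tcdcw cjz lazu spy
Hunk 3: at line 1 remove [tcdcw] add [bvh,canup,peru] -> 8 lines: gush lsf bvh canup peru cjz lazu spy
Hunk 4: at line 1 remove [bvh] add [ncaq] -> 8 lines: gush lsf ncaq canup peru cjz lazu spy
Hunk 5: at line 2 remove [canup,peru] add [evl,bdy,tvd] -> 9 lines: gush lsf ncaq evl bdy tvd cjz lazu spy
Hunk 6: at line 3 remove [evl,bdy] add [qtqh,rlo,fjbz] -> 10 lines: gush lsf ncaq qtqh rlo fjbz tvd cjz lazu spy
Hunk 7: at line 3 remove [qtqh,rlo] add [tlnjh,apppl,gmliq] -> 11 lines: gush lsf ncaq tlnjh apppl gmliq fjbz tvd cjz lazu spy

Answer: gush
lsf
ncaq
tlnjh
apppl
gmliq
fjbz
tvd
cjz
lazu
spy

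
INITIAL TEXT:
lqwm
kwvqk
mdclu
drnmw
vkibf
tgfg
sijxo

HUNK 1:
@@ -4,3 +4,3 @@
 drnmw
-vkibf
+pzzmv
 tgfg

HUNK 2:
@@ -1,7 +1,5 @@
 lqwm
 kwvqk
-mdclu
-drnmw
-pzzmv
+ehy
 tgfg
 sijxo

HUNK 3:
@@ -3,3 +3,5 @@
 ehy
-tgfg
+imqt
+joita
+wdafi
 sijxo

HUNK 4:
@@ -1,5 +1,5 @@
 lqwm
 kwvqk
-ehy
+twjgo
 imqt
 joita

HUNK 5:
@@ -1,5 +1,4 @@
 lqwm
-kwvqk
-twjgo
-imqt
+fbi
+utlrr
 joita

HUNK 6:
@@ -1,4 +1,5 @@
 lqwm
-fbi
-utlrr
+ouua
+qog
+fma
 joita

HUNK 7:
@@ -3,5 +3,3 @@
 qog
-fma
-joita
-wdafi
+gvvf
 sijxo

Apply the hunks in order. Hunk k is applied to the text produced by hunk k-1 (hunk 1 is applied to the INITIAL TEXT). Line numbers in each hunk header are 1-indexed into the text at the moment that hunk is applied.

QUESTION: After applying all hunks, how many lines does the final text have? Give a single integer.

Answer: 5

Derivation:
Hunk 1: at line 4 remove [vkibf] add [pzzmv] -> 7 lines: lqwm kwvqk mdclu drnmw pzzmv tgfg sijxo
Hunk 2: at line 1 remove [mdclu,drnmw,pzzmv] add [ehy] -> 5 lines: lqwm kwvqk ehy tgfg sijxo
Hunk 3: at line 3 remove [tgfg] add [imqt,joita,wdafi] -> 7 lines: lqwm kwvqk ehy imqt joita wdafi sijxo
Hunk 4: at line 1 remove [ehy] add [twjgo] -> 7 lines: lqwm kwvqk twjgo imqt joita wdafi sijxo
Hunk 5: at line 1 remove [kwvqk,twjgo,imqt] add [fbi,utlrr] -> 6 lines: lqwm fbi utlrr joita wdafi sijxo
Hunk 6: at line 1 remove [fbi,utlrr] add [ouua,qog,fma] -> 7 lines: lqwm ouua qog fma joita wdafi sijxo
Hunk 7: at line 3 remove [fma,joita,wdafi] add [gvvf] -> 5 lines: lqwm ouua qog gvvf sijxo
Final line count: 5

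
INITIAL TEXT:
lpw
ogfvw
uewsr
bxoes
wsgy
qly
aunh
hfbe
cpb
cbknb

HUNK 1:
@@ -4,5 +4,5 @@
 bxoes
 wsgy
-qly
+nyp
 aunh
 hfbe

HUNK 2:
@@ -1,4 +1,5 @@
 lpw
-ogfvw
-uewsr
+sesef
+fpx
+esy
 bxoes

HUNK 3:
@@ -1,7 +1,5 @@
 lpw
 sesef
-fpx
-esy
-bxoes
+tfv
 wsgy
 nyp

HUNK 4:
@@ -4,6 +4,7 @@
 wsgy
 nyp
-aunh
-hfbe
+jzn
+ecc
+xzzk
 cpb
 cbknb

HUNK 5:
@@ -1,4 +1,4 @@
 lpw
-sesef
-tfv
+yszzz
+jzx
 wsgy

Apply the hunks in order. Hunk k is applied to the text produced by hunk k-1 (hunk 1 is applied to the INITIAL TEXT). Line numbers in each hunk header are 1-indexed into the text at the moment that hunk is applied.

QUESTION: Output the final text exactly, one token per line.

Hunk 1: at line 4 remove [qly] add [nyp] -> 10 lines: lpw ogfvw uewsr bxoes wsgy nyp aunh hfbe cpb cbknb
Hunk 2: at line 1 remove [ogfvw,uewsr] add [sesef,fpx,esy] -> 11 lines: lpw sesef fpx esy bxoes wsgy nyp aunh hfbe cpb cbknb
Hunk 3: at line 1 remove [fpx,esy,bxoes] add [tfv] -> 9 lines: lpw sesef tfv wsgy nyp aunh hfbe cpb cbknb
Hunk 4: at line 4 remove [aunh,hfbe] add [jzn,ecc,xzzk] -> 10 lines: lpw sesef tfv wsgy nyp jzn ecc xzzk cpb cbknb
Hunk 5: at line 1 remove [sesef,tfv] add [yszzz,jzx] -> 10 lines: lpw yszzz jzx wsgy nyp jzn ecc xzzk cpb cbknb

Answer: lpw
yszzz
jzx
wsgy
nyp
jzn
ecc
xzzk
cpb
cbknb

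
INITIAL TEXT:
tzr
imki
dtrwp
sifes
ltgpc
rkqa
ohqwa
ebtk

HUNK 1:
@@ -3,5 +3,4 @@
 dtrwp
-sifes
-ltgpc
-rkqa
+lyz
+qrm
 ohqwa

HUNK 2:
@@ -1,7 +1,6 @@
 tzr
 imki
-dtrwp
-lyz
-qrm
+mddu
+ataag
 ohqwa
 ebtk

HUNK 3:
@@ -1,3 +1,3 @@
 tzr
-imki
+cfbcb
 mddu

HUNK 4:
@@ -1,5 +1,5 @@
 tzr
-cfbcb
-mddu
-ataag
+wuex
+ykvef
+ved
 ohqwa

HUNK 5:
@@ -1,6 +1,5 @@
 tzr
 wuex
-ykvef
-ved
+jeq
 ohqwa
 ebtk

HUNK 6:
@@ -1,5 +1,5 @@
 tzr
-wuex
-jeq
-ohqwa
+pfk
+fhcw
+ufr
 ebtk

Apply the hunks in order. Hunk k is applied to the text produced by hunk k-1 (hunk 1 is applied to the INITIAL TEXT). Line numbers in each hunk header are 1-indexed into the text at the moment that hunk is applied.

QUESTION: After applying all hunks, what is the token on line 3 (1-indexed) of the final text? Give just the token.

Hunk 1: at line 3 remove [sifes,ltgpc,rkqa] add [lyz,qrm] -> 7 lines: tzr imki dtrwp lyz qrm ohqwa ebtk
Hunk 2: at line 1 remove [dtrwp,lyz,qrm] add [mddu,ataag] -> 6 lines: tzr imki mddu ataag ohqwa ebtk
Hunk 3: at line 1 remove [imki] add [cfbcb] -> 6 lines: tzr cfbcb mddu ataag ohqwa ebtk
Hunk 4: at line 1 remove [cfbcb,mddu,ataag] add [wuex,ykvef,ved] -> 6 lines: tzr wuex ykvef ved ohqwa ebtk
Hunk 5: at line 1 remove [ykvef,ved] add [jeq] -> 5 lines: tzr wuex jeq ohqwa ebtk
Hunk 6: at line 1 remove [wuex,jeq,ohqwa] add [pfk,fhcw,ufr] -> 5 lines: tzr pfk fhcw ufr ebtk
Final line 3: fhcw

Answer: fhcw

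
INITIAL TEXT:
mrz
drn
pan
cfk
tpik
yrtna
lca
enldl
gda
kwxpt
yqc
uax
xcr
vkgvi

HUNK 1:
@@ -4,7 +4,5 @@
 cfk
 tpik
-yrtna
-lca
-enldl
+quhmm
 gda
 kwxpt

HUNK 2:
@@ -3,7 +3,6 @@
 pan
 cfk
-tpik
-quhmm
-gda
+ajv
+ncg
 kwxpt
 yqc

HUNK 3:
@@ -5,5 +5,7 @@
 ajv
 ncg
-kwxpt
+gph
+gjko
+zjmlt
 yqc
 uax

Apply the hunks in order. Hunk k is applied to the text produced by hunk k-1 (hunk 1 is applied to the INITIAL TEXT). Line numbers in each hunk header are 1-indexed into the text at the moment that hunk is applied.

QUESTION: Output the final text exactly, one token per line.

Hunk 1: at line 4 remove [yrtna,lca,enldl] add [quhmm] -> 12 lines: mrz drn pan cfk tpik quhmm gda kwxpt yqc uax xcr vkgvi
Hunk 2: at line 3 remove [tpik,quhmm,gda] add [ajv,ncg] -> 11 lines: mrz drn pan cfk ajv ncg kwxpt yqc uax xcr vkgvi
Hunk 3: at line 5 remove [kwxpt] add [gph,gjko,zjmlt] -> 13 lines: mrz drn pan cfk ajv ncg gph gjko zjmlt yqc uax xcr vkgvi

Answer: mrz
drn
pan
cfk
ajv
ncg
gph
gjko
zjmlt
yqc
uax
xcr
vkgvi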